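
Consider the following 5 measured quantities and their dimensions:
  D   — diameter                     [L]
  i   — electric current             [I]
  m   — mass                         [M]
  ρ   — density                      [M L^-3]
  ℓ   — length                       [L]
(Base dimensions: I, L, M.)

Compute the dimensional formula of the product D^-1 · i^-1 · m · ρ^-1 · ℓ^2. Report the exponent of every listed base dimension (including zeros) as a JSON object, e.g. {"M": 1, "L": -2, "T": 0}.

Exponent matrix [I,L,M] × [D,i,m,ρ,ℓ]:
  I: [ 0  1  0  0  0]
  L: [ 1  0  0 -3  1]
  M: [ 0  0  1  1  0]
  [I]: (-1)·0+(-1)·1+(1)·0+(-1)·0+(2)·0 = -1
  [L]: (-1)·1+(-1)·0+(1)·0+(-1)·-3+(2)·1 = 4
  [M]: (-1)·0+(-1)·0+(1)·1+(-1)·1+(2)·0 = 0
⇒ I^-1 L^4

{"I": -1, "L": 4, "M": 0}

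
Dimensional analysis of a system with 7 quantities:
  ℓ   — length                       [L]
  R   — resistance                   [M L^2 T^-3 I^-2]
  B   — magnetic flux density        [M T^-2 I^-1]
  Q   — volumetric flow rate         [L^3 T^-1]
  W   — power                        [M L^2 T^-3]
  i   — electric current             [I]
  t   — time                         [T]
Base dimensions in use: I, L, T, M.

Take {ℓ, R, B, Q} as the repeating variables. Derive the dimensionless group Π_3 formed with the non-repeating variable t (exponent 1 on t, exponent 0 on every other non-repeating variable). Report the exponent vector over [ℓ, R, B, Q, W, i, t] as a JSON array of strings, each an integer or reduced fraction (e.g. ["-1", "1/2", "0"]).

Dimensional matrix (I×L×T×M by ℓ×R×B×Q×W×i×t):
  I: [ 0 -2 -1  0  0  1  0]
  L: [ 1  2  0  3  2  0  0]
  T: [ 0 -3 -2 -1 -3  0  1]
  M: [ 0  1  1  0  1  0  0]
Echelon form has 4 nonzero rows (pivots: ℓ,R,B,Q)
Repeat: ℓ,R,B,Q; free: W,i,t
RREF:
  r0: [   1    0    0    0   -2   -1    3]
  r1: [   0    1    0    0   -1   -1    0]
  r2: [   0    0    1    0    2    1    0]
  r3: [   0    0    0    1    2    1   -1]
Fix exponent of t at 1, W at 0, i at 0; solve each RREF row for its pivot's exponent:
  r0: exp(ℓ) + (3)·1 = 0 ⇒ exp(ℓ) = -3
  r1: exp(R) + (0)·1 = 0 ⇒ exp(R) = 0
  r2: exp(B) + (0)·1 = 0 ⇒ exp(B) = 0
  r3: exp(Q) + (-1)·1 = 0 ⇒ exp(Q) = 1
Π_3 = ℓ^-3 · Q · t

["-3", "0", "0", "1", "0", "0", "1"]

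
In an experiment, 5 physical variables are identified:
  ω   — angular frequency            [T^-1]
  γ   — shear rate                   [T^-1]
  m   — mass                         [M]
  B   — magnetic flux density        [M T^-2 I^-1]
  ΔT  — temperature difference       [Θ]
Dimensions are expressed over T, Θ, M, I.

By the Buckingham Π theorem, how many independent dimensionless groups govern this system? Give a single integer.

1

Write exponents as rows T,Θ,M,I / cols ω,γ,m,B,ΔT:
  T: [-1 -1  0 -2  0]
  Θ: [ 0  0  0  0  1]
  M: [ 0  0  1  1  0]
  I: [ 0  0  0 -1  0]
Row reduction gives pivot columns ω,m,B,ΔT; rank = 4
Π count = n − r = 5 − 4 = 1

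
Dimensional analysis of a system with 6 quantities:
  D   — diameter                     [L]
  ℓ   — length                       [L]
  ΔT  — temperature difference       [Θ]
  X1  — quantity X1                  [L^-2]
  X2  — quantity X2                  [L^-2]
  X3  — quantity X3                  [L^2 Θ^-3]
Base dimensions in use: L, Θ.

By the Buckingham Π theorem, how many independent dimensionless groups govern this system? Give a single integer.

4

Write exponents as rows L,Θ / cols D,ℓ,ΔT,X1,X2,X3:
  L: [ 1  1  0 -2 -2  2]
  Θ: [ 0  0  1  0  0 -3]
RREF → pivots at {D,ΔT} ⇒ r = 2
n=6, r=2 ⇒ 4 dimensionless groups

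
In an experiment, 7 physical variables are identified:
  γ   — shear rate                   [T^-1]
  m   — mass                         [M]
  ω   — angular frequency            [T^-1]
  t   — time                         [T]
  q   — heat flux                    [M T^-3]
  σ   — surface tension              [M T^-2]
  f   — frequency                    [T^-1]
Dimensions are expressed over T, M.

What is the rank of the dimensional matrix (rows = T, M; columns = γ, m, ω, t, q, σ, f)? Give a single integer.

Write exponents as rows T,M / cols γ,m,ω,t,q,σ,f:
  T: [-1  0 -1  1 -3 -2 -1]
  M: [ 0  1  0  0  1  1  0]
RREF → pivots at {γ,m} ⇒ r = 2

2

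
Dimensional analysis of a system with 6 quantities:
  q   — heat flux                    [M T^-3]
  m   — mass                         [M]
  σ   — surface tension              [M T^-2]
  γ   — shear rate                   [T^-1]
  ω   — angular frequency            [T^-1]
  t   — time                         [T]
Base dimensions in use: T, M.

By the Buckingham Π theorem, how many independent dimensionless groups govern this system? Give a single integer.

4

Write exponents as rows T,M / cols q,m,σ,γ,ω,t:
  T: [-3  0 -2 -1 -1  1]
  M: [ 1  1  1  0  0  0]
RREF → pivots at {q,m} ⇒ r = 2
6 vars − rank 2 = 4 Π groups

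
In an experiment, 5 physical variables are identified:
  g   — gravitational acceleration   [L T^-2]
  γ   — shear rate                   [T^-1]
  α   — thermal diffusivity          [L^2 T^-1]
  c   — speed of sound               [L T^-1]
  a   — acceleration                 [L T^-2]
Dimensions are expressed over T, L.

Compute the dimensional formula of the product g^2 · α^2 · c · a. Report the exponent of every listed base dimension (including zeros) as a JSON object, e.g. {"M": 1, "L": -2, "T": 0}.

Exponent matrix [T,L] × [g,γ,α,c,a]:
  T: [-2 -1 -1 -1 -2]
  L: [ 1  0  2  1  1]
  [T]: (2)·-2+(2)·-1+(1)·-1+(1)·-2 = -9
  [L]: (2)·1+(2)·2+(1)·1+(1)·1 = 8
⇒ T^-9 L^8

{"T": -9, "L": 8}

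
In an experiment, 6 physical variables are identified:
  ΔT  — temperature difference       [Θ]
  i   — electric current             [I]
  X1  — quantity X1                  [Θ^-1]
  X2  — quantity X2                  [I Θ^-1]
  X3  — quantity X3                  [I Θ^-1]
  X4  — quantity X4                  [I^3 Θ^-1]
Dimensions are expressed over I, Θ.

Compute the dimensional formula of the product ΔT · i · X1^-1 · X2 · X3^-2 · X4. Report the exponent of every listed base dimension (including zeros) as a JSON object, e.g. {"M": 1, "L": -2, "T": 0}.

Dimensional matrix (I×Θ by ΔT×i×X1×X2×X3×X4):
  I: [ 0  1  0  1  1  3]
  Θ: [ 1  0 -1 -1 -1 -1]
  [I]: (1)·0+(1)·1+(-1)·0+(1)·1+(-2)·1+(1)·3 = 3
  [Θ]: (1)·1+(1)·0+(-1)·-1+(1)·-1+(-2)·-1+(1)·-1 = 2
⇒ I^3 Θ^2

{"I": 3, "Θ": 2}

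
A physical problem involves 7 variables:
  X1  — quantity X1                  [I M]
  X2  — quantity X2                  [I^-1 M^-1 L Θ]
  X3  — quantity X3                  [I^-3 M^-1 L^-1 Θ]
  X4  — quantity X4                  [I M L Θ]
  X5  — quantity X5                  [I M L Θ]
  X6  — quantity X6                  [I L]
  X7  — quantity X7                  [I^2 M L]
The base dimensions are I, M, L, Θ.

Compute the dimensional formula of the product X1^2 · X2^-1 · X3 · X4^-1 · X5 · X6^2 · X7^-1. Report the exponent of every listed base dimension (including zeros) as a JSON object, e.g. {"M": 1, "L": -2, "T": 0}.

{"I": 0, "M": 1, "L": -1, "Θ": 0}

Exponent matrix [I,M,L,Θ] × [X1,X2,X3,X4,X5,X6,X7]:
  I: [ 1 -1 -3  1  1  1  2]
  M: [ 1 -1 -1  1  1  0  1]
  L: [ 0  1 -1  1  1  1  1]
  Θ: [ 0  1  1  1  1  0  0]
  [I]: (2)·1+(-1)·-1+(1)·-3+(-1)·1+(1)·1+(2)·1+(-1)·2 = 0
  [M]: (2)·1+(-1)·-1+(1)·-1+(-1)·1+(1)·1+(2)·0+(-1)·1 = 1
  [L]: (2)·0+(-1)·1+(1)·-1+(-1)·1+(1)·1+(2)·1+(-1)·1 = -1
  [Θ]: (2)·0+(-1)·1+(1)·1+(-1)·1+(1)·1+(2)·0+(-1)·0 = 0
⇒ M L^-1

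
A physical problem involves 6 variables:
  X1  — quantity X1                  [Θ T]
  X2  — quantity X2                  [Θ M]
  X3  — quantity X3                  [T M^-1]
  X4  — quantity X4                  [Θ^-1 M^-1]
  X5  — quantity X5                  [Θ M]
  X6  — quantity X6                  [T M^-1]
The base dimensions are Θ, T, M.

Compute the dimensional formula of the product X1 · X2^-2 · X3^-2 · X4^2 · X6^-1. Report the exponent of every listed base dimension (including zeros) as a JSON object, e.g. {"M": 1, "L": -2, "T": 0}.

Exponent matrix [Θ,T,M] × [X1,X2,X3,X4,X5,X6]:
  Θ: [ 1  1  0 -1  1  0]
  T: [ 1  0  1  0  0  1]
  M: [ 0  1 -1 -1  1 -1]
  [Θ]: (1)·1+(-2)·1+(-2)·0+(2)·-1+(-1)·0 = -3
  [T]: (1)·1+(-2)·0+(-2)·1+(2)·0+(-1)·1 = -2
  [M]: (1)·0+(-2)·1+(-2)·-1+(2)·-1+(-1)·-1 = -1
⇒ Θ^-3 T^-2 M^-1

{"Θ": -3, "T": -2, "M": -1}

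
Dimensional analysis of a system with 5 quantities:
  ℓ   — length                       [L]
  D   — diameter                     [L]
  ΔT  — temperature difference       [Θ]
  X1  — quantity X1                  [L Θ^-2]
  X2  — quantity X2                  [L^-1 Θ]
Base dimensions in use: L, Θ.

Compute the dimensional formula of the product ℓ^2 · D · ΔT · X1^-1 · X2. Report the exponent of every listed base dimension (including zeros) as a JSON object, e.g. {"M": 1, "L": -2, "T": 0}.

Write exponents as rows L,Θ / cols ℓ,D,ΔT,X1,X2:
  L: [ 1  1  0  1 -1]
  Θ: [ 0  0  1 -2  1]
  [L]: (2)·1+(1)·1+(1)·0+(-1)·1+(1)·-1 = 1
  [Θ]: (2)·0+(1)·0+(1)·1+(-1)·-2+(1)·1 = 4
⇒ L Θ^4

{"L": 1, "Θ": 4}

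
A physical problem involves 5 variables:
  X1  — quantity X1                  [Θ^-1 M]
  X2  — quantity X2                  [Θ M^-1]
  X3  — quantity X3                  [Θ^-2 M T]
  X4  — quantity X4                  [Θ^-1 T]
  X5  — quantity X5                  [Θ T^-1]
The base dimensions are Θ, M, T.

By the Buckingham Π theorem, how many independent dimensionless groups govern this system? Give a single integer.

Write exponents as rows Θ,M,T / cols X1,X2,X3,X4,X5:
  Θ: [-1  1 -2 -1  1]
  M: [ 1 -1  1  0  0]
  T: [ 0  0  1  1 -1]
RREF → pivots at {X1,X3} ⇒ r = 2
n=5, r=2 ⇒ 3 dimensionless groups

3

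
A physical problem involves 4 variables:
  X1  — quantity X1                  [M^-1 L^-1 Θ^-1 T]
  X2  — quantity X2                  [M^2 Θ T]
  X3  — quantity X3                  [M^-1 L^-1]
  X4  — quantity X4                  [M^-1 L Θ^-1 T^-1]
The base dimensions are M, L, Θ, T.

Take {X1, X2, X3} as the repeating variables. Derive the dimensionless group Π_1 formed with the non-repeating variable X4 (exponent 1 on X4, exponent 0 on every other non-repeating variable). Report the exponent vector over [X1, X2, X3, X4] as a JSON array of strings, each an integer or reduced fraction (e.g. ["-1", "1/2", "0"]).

["0", "1", "1", "1"]

Write exponents as rows M,L,Θ,T / cols X1,X2,X3,X4:
  M: [-1  2 -1 -1]
  L: [-1  0 -1  1]
  Θ: [-1  1  0 -1]
  T: [ 1  1  0 -1]
RREF → pivots at {X1,X2,X3} ⇒ r = 3
Repeat: X1,X2,X3; free: X4
RREF:
  r0: [   1    0    0    0]
  r1: [   0    1    0   -1]
  r2: [   0    0    1   -1]
  r3: [   0    0    0    0]
Fix exponent of X4 at 1; solve each RREF row for its pivot's exponent:
  r0: exp(X1) + (0)·1 = 0 ⇒ exp(X1) = 0
  r1: exp(X2) + (-1)·1 = 0 ⇒ exp(X2) = 1
  r2: exp(X3) + (-1)·1 = 0 ⇒ exp(X3) = 1
Π_1 = X2 · X3 · X4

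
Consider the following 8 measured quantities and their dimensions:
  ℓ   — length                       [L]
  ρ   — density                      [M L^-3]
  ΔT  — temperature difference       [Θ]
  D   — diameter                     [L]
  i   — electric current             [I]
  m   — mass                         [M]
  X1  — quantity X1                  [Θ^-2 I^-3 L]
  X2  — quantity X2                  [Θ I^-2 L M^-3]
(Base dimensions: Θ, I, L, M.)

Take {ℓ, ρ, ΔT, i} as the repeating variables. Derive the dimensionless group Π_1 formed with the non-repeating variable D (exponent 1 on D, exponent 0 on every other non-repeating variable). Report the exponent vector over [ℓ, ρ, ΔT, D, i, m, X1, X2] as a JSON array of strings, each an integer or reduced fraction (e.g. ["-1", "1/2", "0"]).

Exponent matrix [Θ,I,L,M] × [ℓ,ρ,ΔT,D,i,m,X1,X2]:
  Θ: [ 0  0  1  0  0  0 -2  1]
  I: [ 0  0  0  0  1  0 -3 -2]
  L: [ 1 -3  0  1  0  0  1  1]
  M: [ 0  1  0  0  0  1  0 -3]
RREF → pivots at {ℓ,ρ,ΔT,i} ⇒ r = 4
Repeat: ℓ,ρ,ΔT,i; free: D,m,X1,X2
RREF:
  r0: [   1    0    0    1    0    3    1   -8]
  r1: [   0    1    0    0    0    1    0   -3]
  r2: [   0    0    1    0    0    0   -2    1]
  r3: [   0    0    0    0    1    0   -3   -2]
Fix exponent of D at 1, m at 0, X1 at 0, X2 at 0; solve each RREF row for its pivot's exponent:
  r0: exp(ℓ) + (1)·1 = 0 ⇒ exp(ℓ) = -1
  r1: exp(ρ) + (0)·1 = 0 ⇒ exp(ρ) = 0
  r2: exp(ΔT) + (0)·1 = 0 ⇒ exp(ΔT) = 0
  r3: exp(i) + (0)·1 = 0 ⇒ exp(i) = 0
Π_1 = ℓ^-1 · D

["-1", "0", "0", "1", "0", "0", "0", "0"]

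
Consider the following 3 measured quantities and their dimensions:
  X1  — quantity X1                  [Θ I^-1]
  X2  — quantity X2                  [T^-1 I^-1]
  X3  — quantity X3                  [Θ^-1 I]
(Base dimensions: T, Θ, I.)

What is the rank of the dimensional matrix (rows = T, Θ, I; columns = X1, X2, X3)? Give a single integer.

Exponent matrix [T,Θ,I] × [X1,X2,X3]:
  T: [ 0 -1  0]
  Θ: [ 1  0 -1]
  I: [-1 -1  1]
RREF → pivots at {X1,X2} ⇒ r = 2

2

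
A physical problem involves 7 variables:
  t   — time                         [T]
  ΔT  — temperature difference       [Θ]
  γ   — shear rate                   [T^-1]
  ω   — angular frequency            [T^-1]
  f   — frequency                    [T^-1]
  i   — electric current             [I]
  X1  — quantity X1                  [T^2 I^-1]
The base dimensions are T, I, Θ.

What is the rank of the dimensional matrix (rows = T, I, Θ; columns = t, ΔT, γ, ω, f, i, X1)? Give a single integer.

3

Write exponents as rows T,I,Θ / cols t,ΔT,γ,ω,f,i,X1:
  T: [ 1  0 -1 -1 -1  0  2]
  I: [ 0  0  0  0  0  1 -1]
  Θ: [ 0  1  0  0  0  0  0]
RREF → pivots at {t,ΔT,i} ⇒ r = 3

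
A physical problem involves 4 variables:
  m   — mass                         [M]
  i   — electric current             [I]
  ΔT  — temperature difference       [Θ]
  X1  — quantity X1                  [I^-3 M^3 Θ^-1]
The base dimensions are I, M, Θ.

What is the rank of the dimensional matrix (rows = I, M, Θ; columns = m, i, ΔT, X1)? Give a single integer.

Dimensional matrix (I×M×Θ by m×i×ΔT×X1):
  I: [ 0  1  0 -3]
  M: [ 1  0  0  3]
  Θ: [ 0  0  1 -1]
RREF → pivots at {m,i,ΔT} ⇒ r = 3

3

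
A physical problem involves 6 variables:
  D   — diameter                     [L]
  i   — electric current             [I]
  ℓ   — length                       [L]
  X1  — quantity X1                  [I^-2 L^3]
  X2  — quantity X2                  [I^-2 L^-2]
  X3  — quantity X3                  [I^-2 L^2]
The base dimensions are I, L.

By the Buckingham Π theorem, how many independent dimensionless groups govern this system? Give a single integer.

Dimensional matrix (I×L by D×i×ℓ×X1×X2×X3):
  I: [ 0  1  0 -2 -2 -2]
  L: [ 1  0  1  3 -2  2]
Echelon form has 2 nonzero rows (pivots: D,i)
6 vars − rank 2 = 4 Π groups

4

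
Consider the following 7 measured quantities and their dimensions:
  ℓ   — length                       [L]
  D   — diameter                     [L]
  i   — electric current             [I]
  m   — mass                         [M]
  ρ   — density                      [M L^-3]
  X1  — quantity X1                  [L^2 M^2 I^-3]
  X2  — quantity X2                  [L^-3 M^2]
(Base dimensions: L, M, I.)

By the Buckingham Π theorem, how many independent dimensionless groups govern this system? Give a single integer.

Write exponents as rows L,M,I / cols ℓ,D,i,m,ρ,X1,X2:
  L: [ 1  1  0  0 -3  2 -3]
  M: [ 0  0  0  1  1  2  2]
  I: [ 0  0  1  0  0 -3  0]
Row reduction gives pivot columns ℓ,i,m; rank = 3
n=7, r=3 ⇒ 4 dimensionless groups

4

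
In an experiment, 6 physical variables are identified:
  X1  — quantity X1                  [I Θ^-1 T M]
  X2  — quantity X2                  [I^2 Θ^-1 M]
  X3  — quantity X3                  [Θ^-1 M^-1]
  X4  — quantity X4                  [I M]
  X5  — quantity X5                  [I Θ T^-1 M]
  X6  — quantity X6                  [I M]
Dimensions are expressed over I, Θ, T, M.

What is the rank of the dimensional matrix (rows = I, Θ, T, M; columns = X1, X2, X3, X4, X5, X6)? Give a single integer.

3

Dimensional matrix (I×Θ×T×M by X1×X2×X3×X4×X5×X6):
  I: [ 1  2  0  1  1  1]
  Θ: [-1 -1 -1  0  1  0]
  T: [ 1  0  0  0 -1  0]
  M: [ 1  1 -1  1  1  1]
RREF → pivots at {X1,X2,X3} ⇒ r = 3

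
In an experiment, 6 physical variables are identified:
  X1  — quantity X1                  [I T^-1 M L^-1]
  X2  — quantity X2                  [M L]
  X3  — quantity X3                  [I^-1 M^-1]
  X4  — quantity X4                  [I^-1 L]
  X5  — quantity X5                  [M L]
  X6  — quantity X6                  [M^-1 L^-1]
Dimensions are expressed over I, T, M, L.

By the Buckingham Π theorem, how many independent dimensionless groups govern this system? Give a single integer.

3

Write exponents as rows I,T,M,L / cols X1,X2,X3,X4,X5,X6:
  I: [ 1  0 -1 -1  0  0]
  T: [-1  0  0  0  0  0]
  M: [ 1  1 -1  0  1 -1]
  L: [-1  1  0  1  1 -1]
Echelon form has 3 nonzero rows (pivots: X1,X2,X3)
n=6, r=3 ⇒ 3 dimensionless groups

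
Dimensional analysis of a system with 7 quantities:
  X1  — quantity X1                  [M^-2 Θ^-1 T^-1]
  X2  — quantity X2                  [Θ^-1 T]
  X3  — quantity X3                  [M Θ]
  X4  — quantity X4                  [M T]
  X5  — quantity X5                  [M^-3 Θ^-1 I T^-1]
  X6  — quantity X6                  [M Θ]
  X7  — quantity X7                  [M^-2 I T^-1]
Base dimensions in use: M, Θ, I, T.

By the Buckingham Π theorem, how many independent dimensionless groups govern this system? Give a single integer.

4

Dimensional matrix (M×Θ×I×T by X1×X2×X3×X4×X5×X6×X7):
  M: [-2  0  1  1 -3  1 -2]
  Θ: [-1 -1  1  0 -1  1  0]
  I: [ 0  0  0  0  1  0  1]
  T: [-1  1  0  1 -1  0 -1]
Row reduction gives pivot columns X1,X2,X5; rank = 3
7 vars − rank 3 = 4 Π groups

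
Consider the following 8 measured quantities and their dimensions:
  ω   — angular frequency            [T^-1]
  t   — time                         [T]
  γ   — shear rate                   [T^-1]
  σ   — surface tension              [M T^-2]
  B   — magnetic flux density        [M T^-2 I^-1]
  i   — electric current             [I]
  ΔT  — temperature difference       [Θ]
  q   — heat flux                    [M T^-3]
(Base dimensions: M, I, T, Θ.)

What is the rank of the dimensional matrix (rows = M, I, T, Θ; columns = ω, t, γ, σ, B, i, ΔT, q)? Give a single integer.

Write exponents as rows M,I,T,Θ / cols ω,t,γ,σ,B,i,ΔT,q:
  M: [ 0  0  0  1  1  0  0  1]
  I: [ 0  0  0  0 -1  1  0  0]
  T: [-1  1 -1 -2 -2  0  0 -3]
  Θ: [ 0  0  0  0  0  0  1  0]
Echelon form has 4 nonzero rows (pivots: ω,σ,B,ΔT)

4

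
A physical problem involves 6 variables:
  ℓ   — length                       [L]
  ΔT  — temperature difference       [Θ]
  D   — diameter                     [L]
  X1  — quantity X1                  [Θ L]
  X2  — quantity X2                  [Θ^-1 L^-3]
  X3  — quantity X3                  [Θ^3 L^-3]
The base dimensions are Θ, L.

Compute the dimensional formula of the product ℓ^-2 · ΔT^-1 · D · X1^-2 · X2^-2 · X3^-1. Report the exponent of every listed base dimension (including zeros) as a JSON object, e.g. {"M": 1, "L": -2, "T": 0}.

{"Θ": -4, "L": 6}

Dimensional matrix (Θ×L by ℓ×ΔT×D×X1×X2×X3):
  Θ: [ 0  1  0  1 -1  3]
  L: [ 1  0  1  1 -3 -3]
  [Θ]: (-2)·0+(-1)·1+(1)·0+(-2)·1+(-2)·-1+(-1)·3 = -4
  [L]: (-2)·1+(-1)·0+(1)·1+(-2)·1+(-2)·-3+(-1)·-3 = 6
⇒ Θ^-4 L^6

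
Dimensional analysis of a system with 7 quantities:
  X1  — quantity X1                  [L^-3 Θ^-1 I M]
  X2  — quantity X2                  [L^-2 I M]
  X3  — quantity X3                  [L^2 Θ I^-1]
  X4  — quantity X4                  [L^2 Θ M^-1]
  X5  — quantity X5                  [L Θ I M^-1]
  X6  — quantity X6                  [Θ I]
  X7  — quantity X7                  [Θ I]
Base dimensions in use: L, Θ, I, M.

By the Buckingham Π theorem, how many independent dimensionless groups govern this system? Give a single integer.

Dimensional matrix (L×Θ×I×M by X1×X2×X3×X4×X5×X6×X7):
  L: [-3 -2  2  2  1  0  0]
  Θ: [-1  0  1  1  1  1  1]
  I: [ 1  1 -1  0  1  1  1]
  M: [ 1  1  0 -1 -1  0  0]
RREF → pivots at {X1,X2,X3} ⇒ r = 3
Π count = n − r = 7 − 3 = 4

4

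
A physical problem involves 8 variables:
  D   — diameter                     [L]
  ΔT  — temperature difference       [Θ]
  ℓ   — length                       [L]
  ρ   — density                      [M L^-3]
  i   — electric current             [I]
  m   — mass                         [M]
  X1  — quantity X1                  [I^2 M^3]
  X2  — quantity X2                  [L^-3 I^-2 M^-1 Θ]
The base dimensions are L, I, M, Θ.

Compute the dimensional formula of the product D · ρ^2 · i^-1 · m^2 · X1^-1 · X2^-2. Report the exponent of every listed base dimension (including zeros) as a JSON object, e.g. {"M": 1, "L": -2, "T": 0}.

{"L": 1, "I": 1, "M": 3, "Θ": -2}

Dimensional matrix (L×I×M×Θ by D×ΔT×ℓ×ρ×i×m×X1×X2):
  L: [ 1  0  1 -3  0  0  0 -3]
  I: [ 0  0  0  0  1  0  2 -2]
  M: [ 0  0  0  1  0  1  3 -1]
  Θ: [ 0  1  0  0  0  0  0  1]
  [L]: (1)·1+(2)·-3+(-1)·0+(2)·0+(-1)·0+(-2)·-3 = 1
  [I]: (1)·0+(2)·0+(-1)·1+(2)·0+(-1)·2+(-2)·-2 = 1
  [M]: (1)·0+(2)·1+(-1)·0+(2)·1+(-1)·3+(-2)·-1 = 3
  [Θ]: (1)·0+(2)·0+(-1)·0+(2)·0+(-1)·0+(-2)·1 = -2
⇒ L I M^3 Θ^-2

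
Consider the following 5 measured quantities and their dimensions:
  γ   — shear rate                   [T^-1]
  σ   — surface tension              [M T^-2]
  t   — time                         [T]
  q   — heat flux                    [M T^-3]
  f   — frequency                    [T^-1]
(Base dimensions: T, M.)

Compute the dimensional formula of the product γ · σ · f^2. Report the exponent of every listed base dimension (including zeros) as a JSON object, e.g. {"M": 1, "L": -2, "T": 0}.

{"T": -5, "M": 1}

Dimensional matrix (T×M by γ×σ×t×q×f):
  T: [-1 -2  1 -3 -1]
  M: [ 0  1  0  1  0]
  [T]: (1)·-1+(1)·-2+(2)·-1 = -5
  [M]: (1)·0+(1)·1+(2)·0 = 1
⇒ T^-5 M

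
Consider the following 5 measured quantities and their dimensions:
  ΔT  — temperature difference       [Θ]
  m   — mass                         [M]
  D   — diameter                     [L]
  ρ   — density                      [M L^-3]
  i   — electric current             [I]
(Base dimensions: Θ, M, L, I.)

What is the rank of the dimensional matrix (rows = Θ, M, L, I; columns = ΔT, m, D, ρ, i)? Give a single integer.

Write exponents as rows Θ,M,L,I / cols ΔT,m,D,ρ,i:
  Θ: [ 1  0  0  0  0]
  M: [ 0  1  0  1  0]
  L: [ 0  0  1 -3  0]
  I: [ 0  0  0  0  1]
Echelon form has 4 nonzero rows (pivots: ΔT,m,D,i)

4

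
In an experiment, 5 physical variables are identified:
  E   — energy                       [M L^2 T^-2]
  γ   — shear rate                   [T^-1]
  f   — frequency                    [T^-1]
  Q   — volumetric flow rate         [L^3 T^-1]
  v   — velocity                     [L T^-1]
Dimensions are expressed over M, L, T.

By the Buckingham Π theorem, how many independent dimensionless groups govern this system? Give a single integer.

2

Write exponents as rows M,L,T / cols E,γ,f,Q,v:
  M: [ 1  0  0  0  0]
  L: [ 2  0  0  3  1]
  T: [-2 -1 -1 -1 -1]
Row reduction gives pivot columns E,γ,Q; rank = 3
5 vars − rank 3 = 2 Π groups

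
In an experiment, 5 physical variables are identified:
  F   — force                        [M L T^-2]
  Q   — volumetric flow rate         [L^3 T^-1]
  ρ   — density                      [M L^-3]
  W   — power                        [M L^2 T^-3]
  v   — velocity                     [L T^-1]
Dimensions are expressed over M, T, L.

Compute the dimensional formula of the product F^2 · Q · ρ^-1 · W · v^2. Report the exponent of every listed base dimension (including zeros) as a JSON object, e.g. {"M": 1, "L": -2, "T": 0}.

{"M": 2, "T": -10, "L": 12}

Exponent matrix [M,T,L] × [F,Q,ρ,W,v]:
  M: [ 1  0  1  1  0]
  T: [-2 -1  0 -3 -1]
  L: [ 1  3 -3  2  1]
  [M]: (2)·1+(1)·0+(-1)·1+(1)·1+(2)·0 = 2
  [T]: (2)·-2+(1)·-1+(-1)·0+(1)·-3+(2)·-1 = -10
  [L]: (2)·1+(1)·3+(-1)·-3+(1)·2+(2)·1 = 12
⇒ M^2 T^-10 L^12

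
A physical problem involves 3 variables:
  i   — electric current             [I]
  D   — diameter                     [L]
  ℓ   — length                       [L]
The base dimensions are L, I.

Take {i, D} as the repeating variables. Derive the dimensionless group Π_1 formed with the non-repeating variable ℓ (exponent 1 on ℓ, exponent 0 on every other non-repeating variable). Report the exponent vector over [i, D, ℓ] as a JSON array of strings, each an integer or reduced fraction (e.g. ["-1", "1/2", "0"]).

Exponent matrix [L,I] × [i,D,ℓ]:
  L: [ 0  1  1]
  I: [ 1  0  0]
RREF → pivots at {i,D} ⇒ r = 2
Pivot set = {i,D}, free = {ℓ}
RREF:
  r0: [   1    0    0]
  r1: [   0    1    1]
Fix exponent of ℓ at 1; solve each RREF row for its pivot's exponent:
  r0: exp(i) + (0)·1 = 0 ⇒ exp(i) = 0
  r1: exp(D) + (1)·1 = 0 ⇒ exp(D) = -1
Π_1 = D^-1 · ℓ

["0", "-1", "1"]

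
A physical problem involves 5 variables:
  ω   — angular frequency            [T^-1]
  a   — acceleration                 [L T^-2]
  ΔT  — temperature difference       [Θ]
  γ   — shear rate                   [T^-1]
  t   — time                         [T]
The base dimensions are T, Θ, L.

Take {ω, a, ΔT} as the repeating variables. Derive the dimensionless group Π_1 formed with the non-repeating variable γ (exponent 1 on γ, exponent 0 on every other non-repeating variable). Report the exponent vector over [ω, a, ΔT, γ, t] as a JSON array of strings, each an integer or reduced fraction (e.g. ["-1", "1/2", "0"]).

["-1", "0", "0", "1", "0"]

Dimensional matrix (T×Θ×L by ω×a×ΔT×γ×t):
  T: [-1 -2  0 -1  1]
  Θ: [ 0  0  1  0  0]
  L: [ 0  1  0  0  0]
Row reduction gives pivot columns ω,a,ΔT; rank = 3
Pivot set = {ω,a,ΔT}, free = {γ,t}
RREF:
  r0: [   1    0    0    1   -1]
  r1: [   0    1    0    0    0]
  r2: [   0    0    1    0    0]
Fix exponent of γ at 1, t at 0; solve each RREF row for its pivot's exponent:
  r0: exp(ω) + (1)·1 = 0 ⇒ exp(ω) = -1
  r1: exp(a) + (0)·1 = 0 ⇒ exp(a) = 0
  r2: exp(ΔT) + (0)·1 = 0 ⇒ exp(ΔT) = 0
Π_1 = ω^-1 · γ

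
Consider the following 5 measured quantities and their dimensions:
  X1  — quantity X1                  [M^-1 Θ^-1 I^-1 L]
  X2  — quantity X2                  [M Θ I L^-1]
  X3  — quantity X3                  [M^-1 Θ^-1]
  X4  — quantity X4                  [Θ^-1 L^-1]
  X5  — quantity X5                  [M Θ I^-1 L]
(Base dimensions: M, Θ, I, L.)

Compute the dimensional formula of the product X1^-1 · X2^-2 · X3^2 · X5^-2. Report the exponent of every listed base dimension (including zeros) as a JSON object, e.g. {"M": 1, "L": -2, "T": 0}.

Write exponents as rows M,Θ,I,L / cols X1,X2,X3,X4,X5:
  M: [-1  1 -1  0  1]
  Θ: [-1  1 -1 -1  1]
  I: [-1  1  0  0 -1]
  L: [ 1 -1  0 -1  1]
  [M]: (-1)·-1+(-2)·1+(2)·-1+(-2)·1 = -5
  [Θ]: (-1)·-1+(-2)·1+(2)·-1+(-2)·1 = -5
  [I]: (-1)·-1+(-2)·1+(2)·0+(-2)·-1 = 1
  [L]: (-1)·1+(-2)·-1+(2)·0+(-2)·1 = -1
⇒ M^-5 Θ^-5 I L^-1

{"M": -5, "Θ": -5, "I": 1, "L": -1}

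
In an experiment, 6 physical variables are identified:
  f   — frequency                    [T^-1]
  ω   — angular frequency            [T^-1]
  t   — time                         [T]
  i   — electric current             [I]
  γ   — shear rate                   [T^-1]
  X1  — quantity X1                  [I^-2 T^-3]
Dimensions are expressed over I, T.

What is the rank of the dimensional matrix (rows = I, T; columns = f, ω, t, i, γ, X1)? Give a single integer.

Exponent matrix [I,T] × [f,ω,t,i,γ,X1]:
  I: [ 0  0  0  1  0 -2]
  T: [-1 -1  1  0 -1 -3]
Row reduction gives pivot columns f,i; rank = 2

2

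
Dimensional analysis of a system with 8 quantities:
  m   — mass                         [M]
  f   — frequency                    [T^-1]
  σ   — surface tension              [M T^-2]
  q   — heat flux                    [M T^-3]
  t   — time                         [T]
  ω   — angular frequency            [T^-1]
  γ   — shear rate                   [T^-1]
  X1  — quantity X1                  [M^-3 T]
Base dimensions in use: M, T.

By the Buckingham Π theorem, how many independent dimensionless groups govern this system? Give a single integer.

Exponent matrix [M,T] × [m,f,σ,q,t,ω,γ,X1]:
  M: [ 1  0  1  1  0  0  0 -3]
  T: [ 0 -1 -2 -3  1 -1 -1  1]
Echelon form has 2 nonzero rows (pivots: m,f)
Π count = n − r = 8 − 2 = 6

6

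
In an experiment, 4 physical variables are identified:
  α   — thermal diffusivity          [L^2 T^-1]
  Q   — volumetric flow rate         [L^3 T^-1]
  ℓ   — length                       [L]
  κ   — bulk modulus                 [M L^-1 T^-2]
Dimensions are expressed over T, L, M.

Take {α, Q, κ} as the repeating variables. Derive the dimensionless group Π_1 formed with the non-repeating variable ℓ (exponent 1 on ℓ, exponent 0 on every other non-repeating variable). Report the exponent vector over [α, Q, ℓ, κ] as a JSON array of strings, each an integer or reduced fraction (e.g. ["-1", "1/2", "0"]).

["1", "-1", "1", "0"]

Write exponents as rows T,L,M / cols α,Q,ℓ,κ:
  T: [-1 -1  0 -2]
  L: [ 2  3  1 -1]
  M: [ 0  0  0  1]
RREF → pivots at {α,Q,κ} ⇒ r = 3
Pivot set = {α,Q,κ}, free = {ℓ}
RREF:
  r0: [   1    0   -1    0]
  r1: [   0    1    1    0]
  r2: [   0    0    0    1]
Fix exponent of ℓ at 1; solve each RREF row for its pivot's exponent:
  r0: exp(α) + (-1)·1 = 0 ⇒ exp(α) = 1
  r1: exp(Q) + (1)·1 = 0 ⇒ exp(Q) = -1
  r2: exp(κ) + (0)·1 = 0 ⇒ exp(κ) = 0
Π_1 = α · Q^-1 · ℓ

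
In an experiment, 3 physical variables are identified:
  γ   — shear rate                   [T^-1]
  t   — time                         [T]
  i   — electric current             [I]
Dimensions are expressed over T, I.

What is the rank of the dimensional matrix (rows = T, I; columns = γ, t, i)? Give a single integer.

2

Exponent matrix [T,I] × [γ,t,i]:
  T: [-1  1  0]
  I: [ 0  0  1]
Row reduction gives pivot columns γ,i; rank = 2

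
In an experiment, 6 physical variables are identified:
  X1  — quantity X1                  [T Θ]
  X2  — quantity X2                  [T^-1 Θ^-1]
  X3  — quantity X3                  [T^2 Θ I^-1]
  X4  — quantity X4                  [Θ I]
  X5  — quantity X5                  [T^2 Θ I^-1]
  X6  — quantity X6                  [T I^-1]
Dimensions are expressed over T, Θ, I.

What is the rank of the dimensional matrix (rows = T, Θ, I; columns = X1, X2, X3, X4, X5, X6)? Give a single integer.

Exponent matrix [T,Θ,I] × [X1,X2,X3,X4,X5,X6]:
  T: [ 1 -1  2  0  2  1]
  Θ: [ 1 -1  1  1  1  0]
  I: [ 0  0 -1  1 -1 -1]
RREF → pivots at {X1,X3} ⇒ r = 2

2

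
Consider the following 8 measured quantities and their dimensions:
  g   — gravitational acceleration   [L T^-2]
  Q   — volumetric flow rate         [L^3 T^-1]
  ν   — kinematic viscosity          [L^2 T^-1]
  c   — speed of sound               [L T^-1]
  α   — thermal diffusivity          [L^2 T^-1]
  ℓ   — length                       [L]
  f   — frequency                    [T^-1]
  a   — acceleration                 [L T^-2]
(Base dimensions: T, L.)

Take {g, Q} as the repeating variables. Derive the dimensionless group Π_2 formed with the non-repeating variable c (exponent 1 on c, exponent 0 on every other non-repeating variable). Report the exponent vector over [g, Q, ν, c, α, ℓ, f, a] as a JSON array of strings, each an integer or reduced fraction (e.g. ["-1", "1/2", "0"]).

["-2/5", "-1/5", "0", "1", "0", "0", "0", "0"]

Write exponents as rows T,L / cols g,Q,ν,c,α,ℓ,f,a:
  T: [-2 -1 -1 -1 -1  0 -1 -2]
  L: [ 1  3  2  1  2  1  0  1]
RREF → pivots at {g,Q} ⇒ r = 2
Pivot set = {g,Q}, free = {ν,c,α,ℓ,f,a}
RREF:
  r0: [   1    0  1/5  2/5  1/5 -1/5  3/5    1]
  r1: [   0    1  3/5  1/5  3/5  2/5 -1/5    0]
Fix exponent of c at 1, ν at 0, α at 0, ℓ at 0, f at 0, a at 0; solve each RREF row for its pivot's exponent:
  r0: exp(g) + (2/5)·1 = 0 ⇒ exp(g) = -2/5
  r1: exp(Q) + (1/5)·1 = 0 ⇒ exp(Q) = -1/5
Π_2 = g^(-2/5) · Q^(-1/5) · c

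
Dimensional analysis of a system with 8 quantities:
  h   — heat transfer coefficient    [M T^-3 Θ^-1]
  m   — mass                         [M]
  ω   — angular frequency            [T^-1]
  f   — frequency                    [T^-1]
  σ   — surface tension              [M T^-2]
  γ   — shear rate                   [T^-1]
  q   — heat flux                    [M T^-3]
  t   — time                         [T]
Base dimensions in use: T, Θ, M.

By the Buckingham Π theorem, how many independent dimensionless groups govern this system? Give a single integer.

Exponent matrix [T,Θ,M] × [h,m,ω,f,σ,γ,q,t]:
  T: [-3  0 -1 -1 -2 -1 -3  1]
  Θ: [-1  0  0  0  0  0  0  0]
  M: [ 1  1  0  0  1  0  1  0]
RREF → pivots at {h,m,ω} ⇒ r = 3
n=8, r=3 ⇒ 5 dimensionless groups

5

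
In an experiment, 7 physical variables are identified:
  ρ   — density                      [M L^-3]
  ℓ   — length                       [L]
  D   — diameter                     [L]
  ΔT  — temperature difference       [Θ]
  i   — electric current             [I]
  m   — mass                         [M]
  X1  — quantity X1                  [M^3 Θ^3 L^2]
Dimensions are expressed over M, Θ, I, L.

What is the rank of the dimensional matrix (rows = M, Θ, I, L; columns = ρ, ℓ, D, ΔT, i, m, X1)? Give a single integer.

Dimensional matrix (M×Θ×I×L by ρ×ℓ×D×ΔT×i×m×X1):
  M: [ 1  0  0  0  0  1  3]
  Θ: [ 0  0  0  1  0  0  3]
  I: [ 0  0  0  0  1  0  0]
  L: [-3  1  1  0  0  0  2]
RREF → pivots at {ρ,ℓ,ΔT,i} ⇒ r = 4

4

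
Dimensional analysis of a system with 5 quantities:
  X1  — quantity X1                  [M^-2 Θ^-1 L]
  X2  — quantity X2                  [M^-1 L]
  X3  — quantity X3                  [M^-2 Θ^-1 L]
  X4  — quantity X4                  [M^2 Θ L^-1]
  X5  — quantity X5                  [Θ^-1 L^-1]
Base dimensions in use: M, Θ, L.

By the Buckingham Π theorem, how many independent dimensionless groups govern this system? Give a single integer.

3

Dimensional matrix (M×Θ×L by X1×X2×X3×X4×X5):
  M: [-2 -1 -2  2  0]
  Θ: [-1  0 -1  1 -1]
  L: [ 1  1  1 -1 -1]
Row reduction gives pivot columns X1,X2; rank = 2
Π count = n − r = 5 − 2 = 3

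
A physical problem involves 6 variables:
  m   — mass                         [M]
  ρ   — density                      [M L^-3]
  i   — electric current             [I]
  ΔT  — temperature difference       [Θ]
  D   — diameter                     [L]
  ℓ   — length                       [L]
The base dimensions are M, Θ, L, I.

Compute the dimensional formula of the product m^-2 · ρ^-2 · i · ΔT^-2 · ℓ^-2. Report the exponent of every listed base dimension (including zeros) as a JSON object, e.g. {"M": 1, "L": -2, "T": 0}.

{"M": -4, "Θ": -2, "L": 4, "I": 1}

Dimensional matrix (M×Θ×L×I by m×ρ×i×ΔT×D×ℓ):
  M: [ 1  1  0  0  0  0]
  Θ: [ 0  0  0  1  0  0]
  L: [ 0 -3  0  0  1  1]
  I: [ 0  0  1  0  0  0]
  [M]: (-2)·1+(-2)·1+(1)·0+(-2)·0+(-2)·0 = -4
  [Θ]: (-2)·0+(-2)·0+(1)·0+(-2)·1+(-2)·0 = -2
  [L]: (-2)·0+(-2)·-3+(1)·0+(-2)·0+(-2)·1 = 4
  [I]: (-2)·0+(-2)·0+(1)·1+(-2)·0+(-2)·0 = 1
⇒ M^-4 Θ^-2 L^4 I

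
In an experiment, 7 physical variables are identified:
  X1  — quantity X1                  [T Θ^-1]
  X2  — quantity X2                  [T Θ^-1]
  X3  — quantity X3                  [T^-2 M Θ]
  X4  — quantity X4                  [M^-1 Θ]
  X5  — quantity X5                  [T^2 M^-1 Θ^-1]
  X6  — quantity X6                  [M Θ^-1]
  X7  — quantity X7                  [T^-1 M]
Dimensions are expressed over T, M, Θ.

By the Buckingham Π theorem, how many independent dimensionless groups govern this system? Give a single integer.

Dimensional matrix (T×M×Θ by X1×X2×X3×X4×X5×X6×X7):
  T: [ 1  1 -2  0  2  0 -1]
  M: [ 0  0  1 -1 -1  1  1]
  Θ: [-1 -1  1  1 -1 -1  0]
RREF → pivots at {X1,X3} ⇒ r = 2
Π count = n − r = 7 − 2 = 5

5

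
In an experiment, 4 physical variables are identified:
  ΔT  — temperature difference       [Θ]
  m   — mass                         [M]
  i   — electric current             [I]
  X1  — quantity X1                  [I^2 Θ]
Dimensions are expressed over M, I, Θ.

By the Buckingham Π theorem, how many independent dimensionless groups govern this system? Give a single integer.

Exponent matrix [M,I,Θ] × [ΔT,m,i,X1]:
  M: [ 0  1  0  0]
  I: [ 0  0  1  2]
  Θ: [ 1  0  0  1]
Row reduction gives pivot columns ΔT,m,i; rank = 3
Π count = n − r = 4 − 3 = 1

1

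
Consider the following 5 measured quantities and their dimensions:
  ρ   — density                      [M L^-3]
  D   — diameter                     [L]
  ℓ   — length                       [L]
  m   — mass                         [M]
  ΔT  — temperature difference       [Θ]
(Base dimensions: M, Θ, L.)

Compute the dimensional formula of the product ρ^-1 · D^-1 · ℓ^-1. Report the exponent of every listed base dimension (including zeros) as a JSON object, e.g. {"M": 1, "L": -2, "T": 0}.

{"M": -1, "Θ": 0, "L": 1}

Exponent matrix [M,Θ,L] × [ρ,D,ℓ,m,ΔT]:
  M: [ 1  0  0  1  0]
  Θ: [ 0  0  0  0  1]
  L: [-3  1  1  0  0]
  [M]: (-1)·1+(-1)·0+(-1)·0 = -1
  [Θ]: (-1)·0+(-1)·0+(-1)·0 = 0
  [L]: (-1)·-3+(-1)·1+(-1)·1 = 1
⇒ M^-1 L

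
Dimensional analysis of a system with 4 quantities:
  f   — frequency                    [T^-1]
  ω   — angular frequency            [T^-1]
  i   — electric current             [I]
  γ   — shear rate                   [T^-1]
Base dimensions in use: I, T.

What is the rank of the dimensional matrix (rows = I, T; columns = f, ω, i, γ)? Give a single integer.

Exponent matrix [I,T] × [f,ω,i,γ]:
  I: [ 0  0  1  0]
  T: [-1 -1  0 -1]
Echelon form has 2 nonzero rows (pivots: f,i)

2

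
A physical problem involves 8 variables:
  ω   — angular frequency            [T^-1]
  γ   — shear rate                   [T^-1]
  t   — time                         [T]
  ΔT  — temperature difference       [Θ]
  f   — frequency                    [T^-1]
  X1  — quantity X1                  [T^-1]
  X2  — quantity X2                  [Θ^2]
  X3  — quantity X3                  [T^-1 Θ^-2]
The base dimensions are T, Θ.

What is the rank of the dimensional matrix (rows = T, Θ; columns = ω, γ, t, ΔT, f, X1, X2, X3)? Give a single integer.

Dimensional matrix (T×Θ by ω×γ×t×ΔT×f×X1×X2×X3):
  T: [-1 -1  1  0 -1 -1  0 -1]
  Θ: [ 0  0  0  1  0  0  2 -2]
Echelon form has 2 nonzero rows (pivots: ω,ΔT)

2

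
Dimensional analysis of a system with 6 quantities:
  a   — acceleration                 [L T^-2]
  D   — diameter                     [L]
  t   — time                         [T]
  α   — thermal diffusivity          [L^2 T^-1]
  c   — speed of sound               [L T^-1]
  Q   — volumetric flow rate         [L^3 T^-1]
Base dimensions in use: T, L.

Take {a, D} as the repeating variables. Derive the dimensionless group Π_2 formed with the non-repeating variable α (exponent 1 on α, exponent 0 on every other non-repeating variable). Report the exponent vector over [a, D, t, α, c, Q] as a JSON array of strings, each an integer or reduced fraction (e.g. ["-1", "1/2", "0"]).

Write exponents as rows T,L / cols a,D,t,α,c,Q:
  T: [-2  0  1 -1 -1 -1]
  L: [ 1  1  0  2  1  3]
Row reduction gives pivot columns a,D; rank = 2
Pivot set = {a,D}, free = {t,α,c,Q}
RREF:
  r0: [   1    0 -1/2  1/2  1/2  1/2]
  r1: [   0    1  1/2  3/2  1/2  5/2]
Fix exponent of α at 1, t at 0, c at 0, Q at 0; solve each RREF row for its pivot's exponent:
  r0: exp(a) + (1/2)·1 = 0 ⇒ exp(a) = -1/2
  r1: exp(D) + (3/2)·1 = 0 ⇒ exp(D) = -3/2
Π_2 = a^(-1/2) · D^(-3/2) · α

["-1/2", "-3/2", "0", "1", "0", "0"]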